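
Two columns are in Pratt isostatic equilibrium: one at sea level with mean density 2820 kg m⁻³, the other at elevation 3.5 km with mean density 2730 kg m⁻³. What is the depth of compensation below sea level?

ρ_ref D = ρ (D + h) → D (ρ_ref − ρ) = ρ h.
D = ρ h/(ρ_ref − ρ) = 2730 × 3.5 km/(2820 − 2730) = 106 km.

106 km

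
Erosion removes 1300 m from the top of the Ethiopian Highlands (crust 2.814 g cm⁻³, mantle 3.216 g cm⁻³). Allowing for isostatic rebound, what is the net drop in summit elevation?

162 m

Rebound u = e ρ_c/ρ_m = 1300 m × 2.814/3.216 = 1138 m.
Net surface drop = e − u = 1300 m − 1138 m = e (ρ_m − ρ_c)/ρ_m = 162 m.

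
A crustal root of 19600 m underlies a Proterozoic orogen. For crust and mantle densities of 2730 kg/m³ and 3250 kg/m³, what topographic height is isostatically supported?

By Archimedes' principle applied to the lithosphere: ρ_c h = (ρ_m − ρ_c) r.
h = r (ρ_m − ρ_c) / ρ_c = 19600 m × (3250 − 2730) / 2730 = 3730 m.

3730 m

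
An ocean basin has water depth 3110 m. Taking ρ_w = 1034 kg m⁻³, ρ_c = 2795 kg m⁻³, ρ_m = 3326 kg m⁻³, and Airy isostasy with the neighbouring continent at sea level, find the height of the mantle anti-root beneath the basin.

10300 m

By Archimedes' principle applied to the lithosphere: replacing crust with seawater at the top is compensated by replacing crust with mantle at the base: d (ρ_c − ρ_w) = a (ρ_m − ρ_c).
a = d (ρ_c − ρ_w)/(ρ_m − ρ_c) = 3110 m × 1761/531 = 10300 m.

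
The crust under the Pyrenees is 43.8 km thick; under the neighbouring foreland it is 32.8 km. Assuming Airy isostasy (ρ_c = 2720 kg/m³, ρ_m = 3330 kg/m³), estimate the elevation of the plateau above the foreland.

2.02 km

Excess crust Δ = 43.8 km − 32.8 km = 11 km, split between elevation h and root r with h + r = Δ.
Airy balance ρ_c h = (ρ_m − ρ_c) r gives r = h ρ_c/(ρ_m − ρ_c), so h (1 + ρ_c/(ρ_m − ρ_c)) = Δ, i.e. h = Δ (ρ_m − ρ_c)/ρ_m.
h = 11 km × 610/3330 = 2.02 km.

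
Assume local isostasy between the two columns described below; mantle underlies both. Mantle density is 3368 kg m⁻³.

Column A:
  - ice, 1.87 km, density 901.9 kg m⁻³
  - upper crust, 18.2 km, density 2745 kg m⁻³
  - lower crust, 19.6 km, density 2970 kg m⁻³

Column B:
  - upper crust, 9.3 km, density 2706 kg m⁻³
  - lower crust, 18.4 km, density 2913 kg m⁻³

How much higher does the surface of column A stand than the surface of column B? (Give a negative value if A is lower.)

2.74 km

For any compensation level in the mantle, the mantle terms cancel and isostasy reduces to e = (Σt_A − Σt_B) − (Σ(ρt)_A − Σ(ρt)_B) / ρ_m.
Σt_A = 39.67 km; Σt_B = 27.7 km; Σ(ρt)_A = 109857.553; Σ(ρt)_B = 78765 (in km·kg m⁻³).
e = (39.67 − 27.7) − (109857.553 − 78765) / 3368 = 2.74 km.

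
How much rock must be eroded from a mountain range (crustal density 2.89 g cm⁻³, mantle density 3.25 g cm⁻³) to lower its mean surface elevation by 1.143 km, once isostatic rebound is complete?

10.3 km

Net drop Δ = e − u = e − e ρ_c/ρ_m = e (ρ_m − ρ_c)/ρ_m.
e = Δ ρ_m/(ρ_m − ρ_c) = 1.143 km × 3.25/0.36 = 10.3 km.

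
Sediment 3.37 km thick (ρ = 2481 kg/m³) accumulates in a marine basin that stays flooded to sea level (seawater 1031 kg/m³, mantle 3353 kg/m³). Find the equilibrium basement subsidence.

Submarine loading: the sediment displaces seawater, and the subsidence is in turn flooded, so s (ρ_m − ρ_w) = t (ρ_sed − ρ_w).
s = 3.37 km × (2481 − 1031) / (3353 − 1031) = 2.1 km.

2.1 km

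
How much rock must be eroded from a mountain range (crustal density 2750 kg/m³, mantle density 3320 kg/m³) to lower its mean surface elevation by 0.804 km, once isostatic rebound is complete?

4.68 km

Net drop Δ = e − u = e − e ρ_c/ρ_m = e (ρ_m − ρ_c)/ρ_m.
e = Δ ρ_m/(ρ_m − ρ_c) = 0.804 km × 3320/570 = 4.68 km.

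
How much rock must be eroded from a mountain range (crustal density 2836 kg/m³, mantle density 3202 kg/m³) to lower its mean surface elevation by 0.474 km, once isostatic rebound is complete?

4.15 km

Net drop Δ = e − u = e − e ρ_c/ρ_m = e (ρ_m − ρ_c)/ρ_m.
e = Δ ρ_m/(ρ_m − ρ_c) = 0.474 km × 3202/366 = 4.15 km.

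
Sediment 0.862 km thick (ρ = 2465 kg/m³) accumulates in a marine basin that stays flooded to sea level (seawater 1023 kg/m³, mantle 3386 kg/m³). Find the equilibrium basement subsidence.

Submarine loading: the sediment displaces seawater, and the subsidence is in turn flooded, so s (ρ_m − ρ_w) = t (ρ_sed − ρ_w).
s = 0.862 km × (2465 − 1023) / (3386 − 1023) = 0.526 km.

0.526 km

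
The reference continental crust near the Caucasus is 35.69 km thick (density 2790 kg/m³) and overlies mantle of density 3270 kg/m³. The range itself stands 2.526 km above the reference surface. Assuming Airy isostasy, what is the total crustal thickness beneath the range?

52.9 km

Root depth r = h ρ_c / (ρ_m − ρ_c) = 2.526 km × 2790 / 480 = 14.68 km.
Total thickness = T + h + r = 35.69 km + 2.526 km + 14.68 km = 52.9 km.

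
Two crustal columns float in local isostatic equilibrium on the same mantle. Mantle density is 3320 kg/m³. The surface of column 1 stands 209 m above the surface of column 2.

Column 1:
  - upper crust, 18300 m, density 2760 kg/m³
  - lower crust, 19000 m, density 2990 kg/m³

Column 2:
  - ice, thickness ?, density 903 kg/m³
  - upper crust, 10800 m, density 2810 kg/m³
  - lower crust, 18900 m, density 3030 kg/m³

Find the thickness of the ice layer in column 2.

2000 m

Take the compensation level at the base of the deeper column (depth z_c below the surface of column 1) and equate Σ ρ_i t_i down to z_c; mantle fills any gap and the z_c terms cancel.
Column 1: 18300×2760 + 19000×2990 + (z_c − 37300)×3320
Column 2: 209×0 + x×903 + 10800×2810 + 18900×3030 + (z_c − 209 − 29700 − x)×3320
The z_c×3320 term appears on both sides and cancels. Collect the known terms of each column as K = Σ(ρt)_known − 3320 × (depth of known layers): K_1 = 107318000 − 3320×37300 = −16518000; K_2 = 87615000 − 3320×(209 + 29700) = −11682880.
Balance: K_1 = K_2 − x×(3320 − 903), so x = (K_2 − K_1)/(3320 − 903) = 4835120/2417 = 2000 m.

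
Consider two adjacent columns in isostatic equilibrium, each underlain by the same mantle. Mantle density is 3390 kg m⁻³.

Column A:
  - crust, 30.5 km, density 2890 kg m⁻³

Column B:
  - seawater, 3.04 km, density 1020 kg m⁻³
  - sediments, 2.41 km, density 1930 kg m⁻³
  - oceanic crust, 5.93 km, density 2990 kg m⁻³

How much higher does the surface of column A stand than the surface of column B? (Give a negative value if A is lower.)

For any compensation level in the mantle, the mantle terms cancel and isostasy reduces to e = (Σt_A − Σt_B) − (Σ(ρt)_A − Σ(ρt)_B) / ρ_m.
Σt_A = 30.5 km; Σt_B = 11.38 km; Σ(ρt)_A = 88145; Σ(ρt)_B = 25482.8 (in km·kg m⁻³).
e = (30.5 − 11.38) − (88145 − 25482.8) / 3390 = 0.636 km.

0.636 km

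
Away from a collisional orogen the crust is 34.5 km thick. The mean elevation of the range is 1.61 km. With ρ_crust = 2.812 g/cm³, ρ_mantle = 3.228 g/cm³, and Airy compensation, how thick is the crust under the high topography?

47 km

Root depth r = h ρ_c / (ρ_m − ρ_c) = 1.61 km × 2.812 / 0.416 = 10.88 km.
Total thickness = T + h + r = 34.5 km + 1.61 km + 10.88 km = 47 km.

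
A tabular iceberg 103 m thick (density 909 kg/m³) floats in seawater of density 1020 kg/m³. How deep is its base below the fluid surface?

91.8 m

Draft d = t ρ_obj/ρ_fluid = 103 m × 909/1020 = 91.8 m.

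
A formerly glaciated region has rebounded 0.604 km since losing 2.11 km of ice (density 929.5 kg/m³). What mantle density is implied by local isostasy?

ρ_m = ρ_ice t / u = 929.5 × 2.11 km/0.604 km = 3250 kg/m³.

3250 kg/m³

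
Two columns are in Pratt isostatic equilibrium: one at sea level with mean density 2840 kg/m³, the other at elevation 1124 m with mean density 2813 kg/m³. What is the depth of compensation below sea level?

117000 m

ρ_ref D = ρ (D + h) → D (ρ_ref − ρ) = ρ h.
D = ρ h/(ρ_ref − ρ) = 2813 × 1124 m/(2840 − 2813) = 117000 m.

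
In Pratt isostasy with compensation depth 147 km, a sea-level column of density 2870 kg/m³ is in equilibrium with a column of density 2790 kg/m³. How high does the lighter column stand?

ρ_ref D = ρ (D + h) → h = D (ρ_ref − ρ)/ρ.
h = 147 km × (2870 − 2790)/2790 = 4.22 km.

4.22 km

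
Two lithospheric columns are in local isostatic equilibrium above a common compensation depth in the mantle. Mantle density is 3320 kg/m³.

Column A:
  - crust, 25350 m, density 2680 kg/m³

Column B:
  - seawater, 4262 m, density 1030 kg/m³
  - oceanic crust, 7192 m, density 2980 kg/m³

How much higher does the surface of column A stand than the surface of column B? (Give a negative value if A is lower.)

For any compensation level in the mantle, the mantle terms cancel and isostasy reduces to e = (Σt_A − Σt_B) − (Σ(ρt)_A − Σ(ρt)_B) / ρ_m.
Σt_A = 25350 m; Σt_B = 11454 m; Σ(ρt)_A = 67938000; Σ(ρt)_B = 25822020 (in m·kg/m³).
e = (25350 − 11454) − (67938000 − 25822020) / 3320 = 1210 m.

1210 m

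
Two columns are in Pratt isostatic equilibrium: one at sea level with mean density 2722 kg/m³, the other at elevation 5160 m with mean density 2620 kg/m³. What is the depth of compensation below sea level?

133000 m

ρ_ref D = ρ (D + h) → D (ρ_ref − ρ) = ρ h.
D = ρ h/(ρ_ref − ρ) = 2620 × 5160 m/(2722 − 2620) = 133000 m.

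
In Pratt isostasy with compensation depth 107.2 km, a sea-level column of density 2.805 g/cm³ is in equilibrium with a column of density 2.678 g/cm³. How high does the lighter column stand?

5.08 km

ρ_ref D = ρ (D + h) → h = D (ρ_ref − ρ)/ρ.
h = 107.2 km × (2.805 − 2.678)/2.678 = 5.08 km.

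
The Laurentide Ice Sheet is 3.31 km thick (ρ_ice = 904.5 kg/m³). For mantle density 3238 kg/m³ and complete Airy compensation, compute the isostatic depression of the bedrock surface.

0.925 km

By Archimedes' principle applied to the lithosphere: the ice load ρ_ice t is balanced by mantle displaced below, ρ_m s.
s = t ρ_ice / ρ_m = 3.31 km × 904.5/3238 = 0.925 km.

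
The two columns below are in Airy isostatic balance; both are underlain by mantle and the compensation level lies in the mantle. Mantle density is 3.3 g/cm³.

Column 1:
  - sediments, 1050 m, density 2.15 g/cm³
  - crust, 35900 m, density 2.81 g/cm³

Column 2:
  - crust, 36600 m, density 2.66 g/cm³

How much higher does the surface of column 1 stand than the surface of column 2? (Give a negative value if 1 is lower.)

−1400 m

For any compensation level in the mantle, the mantle terms cancel and isostasy reduces to e = (Σt_1 − Σt_2) − (Σ(ρt)_1 − Σ(ρt)_2) / ρ_m.
Σt_1 = 36950 m; Σt_2 = 36600 m; Σ(ρt)_1 = 103136.5; Σ(ρt)_2 = 97356 (in m·g/cm³).
e = (36950 − 36600) − (103136.5 − 97356) / 3.3 = −1400 m.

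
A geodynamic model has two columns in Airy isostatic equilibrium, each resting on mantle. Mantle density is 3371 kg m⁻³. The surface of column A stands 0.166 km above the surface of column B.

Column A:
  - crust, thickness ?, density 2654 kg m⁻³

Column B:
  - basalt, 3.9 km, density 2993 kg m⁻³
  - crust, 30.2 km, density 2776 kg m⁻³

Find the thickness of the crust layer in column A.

Take the compensation level at the base of the deeper column (depth z_c below the surface of column A) and equate Σ ρ_i t_i down to z_c; mantle fills any gap and the z_c terms cancel.
Column A: x×2654 + (z_c − 0 − x)×3371
Column B: 0.166×0 + 3.9×2993 + 30.2×2776 + (z_c − 0.166 − 34.1)×3371
The z_c×3371 term appears on both sides and cancels. Collect the known terms of each column as K = Σ(ρt)_known − 3371 × (depth of known layers): K_A = 0 − 3371×0 = 0; K_B = 95507.9 − 3371×(0.166 + 34.1) = −20002.786.
Balance: K_A − x×(3371 − 2654) = K_B, so x = (K_A − K_B)/(3371 − 2654) = 20002.8/717 = 27.9 km.

27.9 km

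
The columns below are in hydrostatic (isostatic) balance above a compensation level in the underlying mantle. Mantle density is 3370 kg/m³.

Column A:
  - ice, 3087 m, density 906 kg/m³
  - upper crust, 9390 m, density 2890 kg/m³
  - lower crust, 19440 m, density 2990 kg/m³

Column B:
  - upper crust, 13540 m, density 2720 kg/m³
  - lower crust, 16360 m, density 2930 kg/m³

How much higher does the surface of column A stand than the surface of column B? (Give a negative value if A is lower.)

For any compensation level in the mantle, the mantle terms cancel and isostasy reduces to e = (Σt_A − Σt_B) − (Σ(ρt)_A − Σ(ρt)_B) / ρ_m.
Σt_A = 31917 m; Σt_B = 29900 m; Σ(ρt)_A = 88059522; Σ(ρt)_B = 84763600 (in m·kg/m³).
e = (31917 − 29900) − (88059522 − 84763600) / 3370 = 1040 m.

1040 m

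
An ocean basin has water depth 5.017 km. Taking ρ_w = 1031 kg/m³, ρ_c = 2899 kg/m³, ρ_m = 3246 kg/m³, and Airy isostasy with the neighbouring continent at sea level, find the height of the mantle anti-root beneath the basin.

27 km

For local isostatic compensation: replacing crust with seawater at the top is compensated by replacing crust with mantle at the base: d (ρ_c − ρ_w) = a (ρ_m − ρ_c).
a = d (ρ_c − ρ_w)/(ρ_m − ρ_c) = 5.017 km × 1868/347 = 27 km.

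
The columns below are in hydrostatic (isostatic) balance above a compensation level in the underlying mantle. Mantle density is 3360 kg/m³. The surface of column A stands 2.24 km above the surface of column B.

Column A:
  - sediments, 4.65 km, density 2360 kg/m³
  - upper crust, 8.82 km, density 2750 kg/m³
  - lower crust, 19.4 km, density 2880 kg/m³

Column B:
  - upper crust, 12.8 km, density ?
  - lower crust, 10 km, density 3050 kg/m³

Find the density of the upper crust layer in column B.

2680 kg/m³

Take the compensation level at the base of the deeper column (depth z_c below the surface of column A) and equate Σ ρ_i t_i down to z_c; mantle fills any gap and the z_c terms cancel.
Column A: 4.65×2360 + 8.82×2750 + 19.4×2880 + (z_c − 32.87)×3360
Column B: 2.24×0 + 12.8×ρ + 10×3050 + (z_c − 2.24 − 22.8)×3360
The z_c×3360 term appears on both sides and cancels. Collect the known terms of each column as K = Σ(ρt)_known − 3360 × (depth of known layers): K_A = 91101 − 3360×32.87 = −19342.2; K_B = 30500 − 3360×(2.24 + 22.8) = −53634.4.
Balance: K_A = K_B + 12.8×ρ, so ρ = (K_A − K_B)/12.8 = 34292.2/12.8 = 2680 kg/m³.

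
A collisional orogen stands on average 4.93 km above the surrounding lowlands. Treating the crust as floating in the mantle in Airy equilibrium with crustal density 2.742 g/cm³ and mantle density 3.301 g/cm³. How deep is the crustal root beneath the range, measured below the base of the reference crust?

In Airy isostatic equilibrium: the weight of the topography is balanced by the buoyancy of the root, ρ_c h = (ρ_m − ρ_c) r.
r = h · ρ_c / (ρ_m − ρ_c) = 4.93 km × 2.742 / (3.301 − 2.742) = 24.2 km.

24.2 km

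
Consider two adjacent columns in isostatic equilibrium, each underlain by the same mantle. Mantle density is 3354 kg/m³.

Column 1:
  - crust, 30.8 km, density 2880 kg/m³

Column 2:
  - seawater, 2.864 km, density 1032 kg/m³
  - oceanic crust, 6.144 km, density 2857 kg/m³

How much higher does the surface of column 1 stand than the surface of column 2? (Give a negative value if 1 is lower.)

1.46 km

For any compensation level in the mantle, the mantle terms cancel and isostasy reduces to e = (Σt_1 − Σt_2) − (Σ(ρt)_1 − Σ(ρt)_2) / ρ_m.
Σt_1 = 30.8 km; Σt_2 = 9.008 km; Σ(ρt)_1 = 88704; Σ(ρt)_2 = 20509.056 (in km·kg/m³).
e = (30.8 − 9.008) − (88704 − 20509.056) / 3354 = 1.46 km.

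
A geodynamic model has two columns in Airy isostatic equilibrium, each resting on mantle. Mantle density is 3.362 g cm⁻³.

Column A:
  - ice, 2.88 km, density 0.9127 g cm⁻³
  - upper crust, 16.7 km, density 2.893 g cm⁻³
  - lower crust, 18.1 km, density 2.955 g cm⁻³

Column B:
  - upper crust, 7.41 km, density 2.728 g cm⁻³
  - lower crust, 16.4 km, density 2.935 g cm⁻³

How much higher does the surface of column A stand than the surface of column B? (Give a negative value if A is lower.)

3.14 km

For any compensation level in the mantle, the mantle terms cancel and isostasy reduces to e = (Σt_A − Σt_B) − (Σ(ρt)_A − Σ(ρt)_B) / ρ_m.
Σt_A = 37.68 km; Σt_B = 23.81 km; Σ(ρt)_A = 104.427176; Σ(ρt)_B = 68.34848 (in km·g cm⁻³).
e = (37.68 − 23.81) − (104.427176 − 68.34848) / 3.362 = 3.14 km.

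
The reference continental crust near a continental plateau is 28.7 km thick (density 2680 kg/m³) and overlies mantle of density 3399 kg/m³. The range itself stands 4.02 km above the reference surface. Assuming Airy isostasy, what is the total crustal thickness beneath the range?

Root depth r = h ρ_c / (ρ_m − ρ_c) = 4.02 km × 2680 / 719 = 14.98 km.
Total thickness = T + h + r = 28.7 km + 4.02 km + 14.98 km = 47.7 km.

47.7 km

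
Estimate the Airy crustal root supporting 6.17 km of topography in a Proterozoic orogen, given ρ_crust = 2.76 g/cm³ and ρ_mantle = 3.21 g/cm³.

Equating mass per unit area of the two columns: the weight of the topography is balanced by the buoyancy of the root, ρ_c h = (ρ_m − ρ_c) r.
r = h · ρ_c / (ρ_m − ρ_c) = 6.17 km × 2.76 / (3.21 − 2.76) = 37.8 km.

37.8 km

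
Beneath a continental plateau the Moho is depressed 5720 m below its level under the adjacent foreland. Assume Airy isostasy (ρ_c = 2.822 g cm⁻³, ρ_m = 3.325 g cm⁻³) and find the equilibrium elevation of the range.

In Airy isostatic equilibrium: ρ_c h = (ρ_m − ρ_c) r.
h = r (ρ_m − ρ_c) / ρ_c = 5720 m × (3.325 − 2.822) / 2.822 = 1020 m.

1020 m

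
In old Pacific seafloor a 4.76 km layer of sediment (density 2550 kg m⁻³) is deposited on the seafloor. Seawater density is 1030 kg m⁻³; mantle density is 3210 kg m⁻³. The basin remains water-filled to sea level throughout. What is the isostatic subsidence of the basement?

3.32 km

Submarine loading: the sediment displaces seawater, and the subsidence is in turn flooded, so s (ρ_m − ρ_w) = t (ρ_sed − ρ_w).
s = 4.76 km × (2550 − 1030) / (3210 − 1030) = 3.32 km.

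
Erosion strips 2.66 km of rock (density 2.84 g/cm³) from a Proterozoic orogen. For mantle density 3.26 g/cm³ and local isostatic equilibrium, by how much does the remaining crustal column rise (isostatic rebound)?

2.32 km

Unloading: uplift u = e ρ_c/ρ_m = 2.66 km × 2.84/3.26 = 2.32 km.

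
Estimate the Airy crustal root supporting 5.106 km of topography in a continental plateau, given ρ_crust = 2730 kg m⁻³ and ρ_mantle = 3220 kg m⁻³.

For local isostatic compensation: the weight of the topography is balanced by the buoyancy of the root, ρ_c h = (ρ_m − ρ_c) r.
r = h · ρ_c / (ρ_m − ρ_c) = 5.106 km × 2730 / (3220 − 2730) = 28.4 km.

28.4 km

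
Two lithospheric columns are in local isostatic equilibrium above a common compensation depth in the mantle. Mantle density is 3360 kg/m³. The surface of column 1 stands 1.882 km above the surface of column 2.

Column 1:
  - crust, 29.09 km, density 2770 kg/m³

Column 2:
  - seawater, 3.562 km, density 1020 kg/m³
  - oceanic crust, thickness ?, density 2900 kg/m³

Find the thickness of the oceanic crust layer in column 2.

Take the compensation level at the base of the deeper column (depth z_c below the surface of column 1) and equate Σ ρ_i t_i down to z_c; mantle fills any gap and the z_c terms cancel.
Column 1: 29.09×2770 + (z_c − 29.09)×3360
Column 2: 1.882×0 + 3.562×1020 + x×2900 + (z_c − 1.882 − 3.562 − x)×3360
The z_c×3360 term appears on both sides and cancels. Collect the known terms of each column as K = Σ(ρt)_known − 3360 × (depth of known layers): K_1 = 80579.3 − 3360×29.09 = −17163.1; K_2 = 3633.24 − 3360×(1.882 + 3.562) = −14658.6.
Balance: K_1 = K_2 − x×(3360 − 2900), so x = (K_2 − K_1)/(3360 − 2900) = 2504.5/460 = 5.44 km.

5.44 km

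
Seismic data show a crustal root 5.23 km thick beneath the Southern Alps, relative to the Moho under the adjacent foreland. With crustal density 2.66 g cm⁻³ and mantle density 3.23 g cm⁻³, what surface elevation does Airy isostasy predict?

Equating mass per unit area of the two columns: ρ_c h = (ρ_m − ρ_c) r.
h = r (ρ_m − ρ_c) / ρ_c = 5.23 km × (3.23 − 2.66) / 2.66 = 1.12 km.

1.12 km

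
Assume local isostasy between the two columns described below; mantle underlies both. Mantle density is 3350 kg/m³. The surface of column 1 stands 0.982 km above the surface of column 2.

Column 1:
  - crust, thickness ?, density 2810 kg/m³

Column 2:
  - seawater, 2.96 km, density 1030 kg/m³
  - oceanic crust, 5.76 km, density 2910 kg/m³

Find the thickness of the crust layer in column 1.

23.5 km

Take the compensation level at the base of the deeper column (depth z_c below the surface of column 1) and equate Σ ρ_i t_i down to z_c; mantle fills any gap and the z_c terms cancel.
Column 1: x×2810 + (z_c − 0 − x)×3350
Column 2: 0.982×0 + 2.96×1030 + 5.76×2910 + (z_c − 0.982 − 8.72)×3350
The z_c×3350 term appears on both sides and cancels. Collect the known terms of each column as K = Σ(ρt)_known − 3350 × (depth of known layers): K_1 = 0 − 3350×0 = 0; K_2 = 19810.4 − 3350×(0.982 + 8.72) = −12691.3.
Balance: K_1 − x×(3350 − 2810) = K_2, so x = (K_1 − K_2)/(3350 − 2810) = 12691.3/540 = 23.5 km.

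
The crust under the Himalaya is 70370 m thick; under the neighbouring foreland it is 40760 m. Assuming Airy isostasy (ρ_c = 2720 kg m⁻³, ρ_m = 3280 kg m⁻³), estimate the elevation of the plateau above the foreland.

Excess crust Δ = 70370 m − 40760 m = 29610 m, split between elevation h and root r with h + r = Δ.
Airy balance ρ_c h = (ρ_m − ρ_c) r gives r = h ρ_c/(ρ_m − ρ_c), so h (1 + ρ_c/(ρ_m − ρ_c)) = Δ, i.e. h = Δ (ρ_m − ρ_c)/ρ_m.
h = 29610 m × 560/3280 = 5060 m.

5060 m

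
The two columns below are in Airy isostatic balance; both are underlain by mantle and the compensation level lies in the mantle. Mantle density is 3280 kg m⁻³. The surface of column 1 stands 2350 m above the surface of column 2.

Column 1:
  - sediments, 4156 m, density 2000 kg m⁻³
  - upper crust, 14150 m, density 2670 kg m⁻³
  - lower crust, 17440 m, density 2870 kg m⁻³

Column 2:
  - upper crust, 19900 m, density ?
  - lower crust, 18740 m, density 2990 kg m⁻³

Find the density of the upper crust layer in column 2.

2880 kg m⁻³

Take the compensation level at the base of the deeper column (depth z_c below the surface of column 1) and equate Σ ρ_i t_i down to z_c; mantle fills any gap and the z_c terms cancel.
Column 1: 4156×2000 + 14150×2670 + 17440×2870 + (z_c − 35746)×3280
Column 2: 2350×0 + 19900×ρ + 18740×2990 + (z_c − 2350 − 38640)×3280
The z_c×3280 term appears on both sides and cancels. Collect the known terms of each column as K = Σ(ρt)_known − 3280 × (depth of known layers): K_1 = 96145300 − 3280×35746 = −21101580; K_2 = 56032600 − 3280×(2350 + 38640) = −78414600.
Balance: K_1 = K_2 + 19900×ρ, so ρ = (K_1 − K_2)/19900 = 57313000/19900 = 2880 kg m⁻³.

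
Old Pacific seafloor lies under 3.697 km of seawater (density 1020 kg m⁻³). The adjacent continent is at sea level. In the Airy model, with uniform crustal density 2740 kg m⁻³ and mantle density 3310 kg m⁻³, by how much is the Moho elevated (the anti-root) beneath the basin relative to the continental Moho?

By Archimedes' principle applied to the lithosphere: replacing crust with seawater at the top is compensated by replacing crust with mantle at the base: d (ρ_c − ρ_w) = a (ρ_m − ρ_c).
a = d (ρ_c − ρ_w)/(ρ_m − ρ_c) = 3.697 km × 1720/570 = 11.2 km.

11.2 km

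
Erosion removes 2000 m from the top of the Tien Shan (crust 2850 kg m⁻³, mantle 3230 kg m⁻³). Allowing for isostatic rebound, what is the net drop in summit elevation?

235 m

Rebound u = e ρ_c/ρ_m = 2000 m × 2850/3230 = 1765 m.
Net surface drop = e − u = 2000 m − 1765 m = e (ρ_m − ρ_c)/ρ_m = 235 m.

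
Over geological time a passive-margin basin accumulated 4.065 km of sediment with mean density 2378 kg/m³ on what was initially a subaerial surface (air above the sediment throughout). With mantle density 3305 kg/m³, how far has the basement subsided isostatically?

Subaerial load: s = t ρ_sed / ρ_m = 4.065 km × 2378/3305 = 2.92 km.

2.92 km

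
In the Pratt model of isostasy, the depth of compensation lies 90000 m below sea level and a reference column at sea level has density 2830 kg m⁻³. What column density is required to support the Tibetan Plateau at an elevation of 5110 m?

2680 kg m⁻³

Pratt balance: ρ_ref D = ρ (D + h).
ρ = ρ_ref D/(D + h) = 2830 × 90000 m/(90000 m + 5110 m) = 2680 kg m⁻³.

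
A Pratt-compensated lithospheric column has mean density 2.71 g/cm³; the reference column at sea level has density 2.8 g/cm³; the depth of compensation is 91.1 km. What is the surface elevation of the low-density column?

ρ_ref D = ρ (D + h) → h = D (ρ_ref − ρ)/ρ.
h = 91.1 km × (2.8 − 2.71)/2.71 = 3.03 km.

3.03 km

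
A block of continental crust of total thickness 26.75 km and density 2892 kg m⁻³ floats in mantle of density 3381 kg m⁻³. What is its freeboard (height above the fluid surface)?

3.87 km

Floating equilibrium: submerged depth d = t ρ_obj/ρ_fluid = 26.75 km × 2892/3381 = 22.88 km.
Freeboard = t − d = 26.75 km − 22.88 km = 3.87 km.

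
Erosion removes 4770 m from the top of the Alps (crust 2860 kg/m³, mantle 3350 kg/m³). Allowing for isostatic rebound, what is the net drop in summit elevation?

698 m

Rebound u = e ρ_c/ρ_m = 4770 m × 2860/3350 = 4072 m.
Net surface drop = e − u = 4770 m − 4072 m = e (ρ_m − ρ_c)/ρ_m = 698 m.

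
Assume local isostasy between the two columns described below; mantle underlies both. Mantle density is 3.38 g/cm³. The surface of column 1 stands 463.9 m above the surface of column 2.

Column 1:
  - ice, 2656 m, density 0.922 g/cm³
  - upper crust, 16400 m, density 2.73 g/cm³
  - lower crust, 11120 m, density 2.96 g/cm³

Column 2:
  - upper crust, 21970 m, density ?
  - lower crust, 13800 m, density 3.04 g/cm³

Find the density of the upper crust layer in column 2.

Take the compensation level at the base of the deeper column (depth z_c below the surface of column 1) and equate Σ ρ_i t_i down to z_c; mantle fills any gap and the z_c terms cancel.
Column 1: 2656×0.922 + 16400×2.73 + 11120×2.96 + (z_c − 30176)×3.38
Column 2: 463.9×0 + 21970×ρ + 13800×3.04 + (z_c − 463.9 − 35770)×3.38
The z_c×3.38 term appears on both sides and cancels. Collect the known terms of each column as K = Σ(ρt)_known − 3.38 × (depth of known layers): K_1 = 80136.032 − 3.38×30176 = −21858.848; K_2 = 41952 − 3.38×(463.9 + 35770) = −80518.582.
Balance: K_1 = K_2 + 21970×ρ, so ρ = (K_1 − K_2)/21970 = 58659.7/21970 = 2.67 g/cm³.

2.67 g/cm³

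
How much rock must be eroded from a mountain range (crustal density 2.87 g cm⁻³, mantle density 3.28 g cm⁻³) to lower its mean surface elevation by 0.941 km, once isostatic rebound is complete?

7.53 km

Net drop Δ = e − u = e − e ρ_c/ρ_m = e (ρ_m − ρ_c)/ρ_m.
e = Δ ρ_m/(ρ_m − ρ_c) = 0.941 km × 3.28/0.41 = 7.53 km.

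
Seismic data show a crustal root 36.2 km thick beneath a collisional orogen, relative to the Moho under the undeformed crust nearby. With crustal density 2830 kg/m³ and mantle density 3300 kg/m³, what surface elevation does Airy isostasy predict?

In Airy isostatic equilibrium: ρ_c h = (ρ_m − ρ_c) r.
h = r (ρ_m − ρ_c) / ρ_c = 36.2 km × (3300 − 2830) / 2830 = 6.01 km.

6.01 km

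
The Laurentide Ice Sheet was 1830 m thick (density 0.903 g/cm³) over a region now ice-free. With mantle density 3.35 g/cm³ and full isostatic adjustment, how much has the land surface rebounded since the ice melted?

493 m

Removing the load lets mantle flow back in; uplift u satisfies ρ_ice t = ρ_m u.
u = t ρ_ice/ρ_m = 1830 m × 0.903/3.35 = 493 m.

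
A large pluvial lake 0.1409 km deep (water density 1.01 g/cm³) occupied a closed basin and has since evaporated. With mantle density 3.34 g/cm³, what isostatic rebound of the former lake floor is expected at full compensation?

u = d ρ_w/ρ_m = 0.1409 km × 1.01/3.34 = 0.0426 km.

0.0426 km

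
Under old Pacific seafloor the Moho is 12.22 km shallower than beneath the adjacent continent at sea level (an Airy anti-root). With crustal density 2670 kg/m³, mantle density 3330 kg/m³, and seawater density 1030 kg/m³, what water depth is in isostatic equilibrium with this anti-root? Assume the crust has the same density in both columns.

Replacing a thickness d of crust by seawater at the top must be balanced by replacing crust with mantle at the base: d (ρ_c − ρ_w) = a (ρ_m − ρ_c).
d = a (ρ_m − ρ_c)/(ρ_c − ρ_w) = 12.22 km × 660/1640 = 4.92 km.

4.92 km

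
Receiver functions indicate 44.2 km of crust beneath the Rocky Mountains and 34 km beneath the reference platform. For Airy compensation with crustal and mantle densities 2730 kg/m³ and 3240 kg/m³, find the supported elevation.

1.61 km

Excess crust Δ = 44.2 km − 34 km = 10.2 km, split between elevation h and root r with h + r = Δ.
Airy balance ρ_c h = (ρ_m − ρ_c) r gives r = h ρ_c/(ρ_m − ρ_c), so h (1 + ρ_c/(ρ_m − ρ_c)) = Δ, i.e. h = Δ (ρ_m − ρ_c)/ρ_m.
h = 10.2 km × 510/3240 = 1.61 km.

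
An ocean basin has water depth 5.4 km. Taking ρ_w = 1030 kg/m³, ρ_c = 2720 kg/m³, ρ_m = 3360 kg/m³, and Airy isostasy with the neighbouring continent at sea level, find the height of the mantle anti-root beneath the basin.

By Archimedes' principle applied to the lithosphere: replacing crust with seawater at the top is compensated by replacing crust with mantle at the base: d (ρ_c − ρ_w) = a (ρ_m − ρ_c).
a = d (ρ_c − ρ_w)/(ρ_m − ρ_c) = 5.4 km × 1690/640 = 14.3 km.

14.3 km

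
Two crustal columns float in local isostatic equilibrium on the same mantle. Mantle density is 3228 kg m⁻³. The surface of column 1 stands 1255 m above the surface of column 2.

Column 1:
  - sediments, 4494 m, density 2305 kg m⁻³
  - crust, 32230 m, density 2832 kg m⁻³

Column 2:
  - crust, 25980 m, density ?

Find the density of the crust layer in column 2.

2730 kg m⁻³

Take the compensation level at the base of the deeper column (depth z_c below the surface of column 1) and equate Σ ρ_i t_i down to z_c; mantle fills any gap and the z_c terms cancel.
Column 1: 4494×2305 + 32230×2832 + (z_c − 36724)×3228
Column 2: 1255×0 + 25980×ρ + (z_c − 1255 − 25980)×3228
The z_c×3228 term appears on both sides and cancels. Collect the known terms of each column as K = Σ(ρt)_known − 3228 × (depth of known layers): K_1 = 101634030 − 3228×36724 = −16911042; K_2 = 0 − 3228×(1255 + 25980) = −87914580.
Balance: K_1 = K_2 + 25980×ρ, so ρ = (K_1 − K_2)/25980 = 71003500/25980 = 2730 kg m⁻³.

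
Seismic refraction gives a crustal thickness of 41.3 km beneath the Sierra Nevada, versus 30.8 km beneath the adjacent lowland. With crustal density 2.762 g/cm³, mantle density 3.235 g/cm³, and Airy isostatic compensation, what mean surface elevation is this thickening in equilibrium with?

1.54 km

Excess crust Δ = 41.3 km − 30.8 km = 10.5 km, split between elevation h and root r with h + r = Δ.
Airy balance ρ_c h = (ρ_m − ρ_c) r gives r = h ρ_c/(ρ_m − ρ_c), so h (1 + ρ_c/(ρ_m − ρ_c)) = Δ, i.e. h = Δ (ρ_m − ρ_c)/ρ_m.
h = 10.5 km × 0.473/3.235 = 1.54 km.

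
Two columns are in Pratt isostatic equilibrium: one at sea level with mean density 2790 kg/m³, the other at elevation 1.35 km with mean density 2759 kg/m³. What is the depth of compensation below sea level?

120 km

ρ_ref D = ρ (D + h) → D (ρ_ref − ρ) = ρ h.
D = ρ h/(ρ_ref − ρ) = 2759 × 1.35 km/(2790 − 2759) = 120 km.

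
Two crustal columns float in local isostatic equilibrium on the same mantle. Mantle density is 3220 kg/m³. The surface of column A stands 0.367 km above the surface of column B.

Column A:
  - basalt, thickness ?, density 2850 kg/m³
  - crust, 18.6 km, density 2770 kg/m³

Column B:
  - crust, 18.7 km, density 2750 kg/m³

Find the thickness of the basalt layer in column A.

4.33 km

Take the compensation level at the base of the deeper column (depth z_c below the surface of column A) and equate Σ ρ_i t_i down to z_c; mantle fills any gap and the z_c terms cancel.
Column A: x×2850 + 18.6×2770 + (z_c − 18.6 − x)×3220
Column B: 0.367×0 + 18.7×2750 + (z_c − 0.367 − 18.7)×3220
The z_c×3220 term appears on both sides and cancels. Collect the known terms of each column as K = Σ(ρt)_known − 3220 × (depth of known layers): K_A = 51522 − 3220×18.6 = −8370; K_B = 51425 − 3220×(0.367 + 18.7) = −9970.74.
Balance: K_A − x×(3220 − 2850) = K_B, so x = (K_A − K_B)/(3220 − 2850) = 1600.74/370 = 4.33 km.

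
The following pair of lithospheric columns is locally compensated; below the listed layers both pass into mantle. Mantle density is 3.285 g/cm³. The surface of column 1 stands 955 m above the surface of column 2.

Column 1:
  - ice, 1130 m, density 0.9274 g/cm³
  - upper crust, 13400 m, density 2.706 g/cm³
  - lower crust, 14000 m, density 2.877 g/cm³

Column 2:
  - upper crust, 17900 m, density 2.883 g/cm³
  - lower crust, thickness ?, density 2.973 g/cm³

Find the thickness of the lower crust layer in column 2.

Take the compensation level at the base of the deeper column (depth z_c below the surface of column 1) and equate Σ ρ_i t_i down to z_c; mantle fills any gap and the z_c terms cancel.
Column 1: 1130×0.9274 + 13400×2.706 + 14000×2.877 + (z_c − 28530)×3.285
Column 2: 955×0 + 17900×2.883 + x×2.973 + (z_c − 955 − 17900 − x)×3.285
The z_c×3.285 term appears on both sides and cancels. Collect the known terms of each column as K = Σ(ρt)_known − 3.285 × (depth of known layers): K_1 = 77586.362 − 3.285×28530 = −16134.688; K_2 = 51605.7 − 3.285×(955 + 17900) = −10332.975.
Balance: K_1 = K_2 − x×(3.285 − 2.973), so x = (K_2 − K_1)/(3.285 − 2.973) = 5801.71/0.312 = 18600 m.

18600 m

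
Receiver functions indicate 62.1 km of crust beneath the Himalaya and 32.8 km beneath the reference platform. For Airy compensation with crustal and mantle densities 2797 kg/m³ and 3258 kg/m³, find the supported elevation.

Excess crust Δ = 62.1 km − 32.8 km = 29.3 km, split between elevation h and root r with h + r = Δ.
Airy balance ρ_c h = (ρ_m − ρ_c) r gives r = h ρ_c/(ρ_m − ρ_c), so h (1 + ρ_c/(ρ_m − ρ_c)) = Δ, i.e. h = Δ (ρ_m − ρ_c)/ρ_m.
h = 29.3 km × 461/3258 = 4.15 km.

4.15 km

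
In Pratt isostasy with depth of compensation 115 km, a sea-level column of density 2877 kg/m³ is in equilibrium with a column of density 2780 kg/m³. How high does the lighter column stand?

ρ_ref D = ρ (D + h) → h = D (ρ_ref − ρ)/ρ.
h = 115 km × (2877 − 2780)/2780 = 4.01 km.

4.01 km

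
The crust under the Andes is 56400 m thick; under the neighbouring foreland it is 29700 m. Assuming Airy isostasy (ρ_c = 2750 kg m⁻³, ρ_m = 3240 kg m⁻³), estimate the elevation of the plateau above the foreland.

4040 m

Excess crust Δ = 56400 m − 29700 m = 26700 m, split between elevation h and root r with h + r = Δ.
Airy balance ρ_c h = (ρ_m − ρ_c) r gives r = h ρ_c/(ρ_m − ρ_c), so h (1 + ρ_c/(ρ_m − ρ_c)) = Δ, i.e. h = Δ (ρ_m − ρ_c)/ρ_m.
h = 26700 m × 490/3240 = 4040 m.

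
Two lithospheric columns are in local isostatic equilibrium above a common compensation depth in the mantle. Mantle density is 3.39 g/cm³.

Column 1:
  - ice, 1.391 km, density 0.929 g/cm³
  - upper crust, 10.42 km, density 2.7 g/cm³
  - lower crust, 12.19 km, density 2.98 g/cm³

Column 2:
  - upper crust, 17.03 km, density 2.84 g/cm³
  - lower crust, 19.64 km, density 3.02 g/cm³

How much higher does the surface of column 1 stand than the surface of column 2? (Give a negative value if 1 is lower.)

For any compensation level in the mantle, the mantle terms cancel and isostasy reduces to e = (Σt_1 − Σt_2) − (Σ(ρt)_1 − Σ(ρt)_2) / ρ_m.
Σt_1 = 24.001 km; Σt_2 = 36.67 km; Σ(ρt)_1 = 65.752439; Σ(ρt)_2 = 107.678 (in km·g/cm³).
e = (24.001 − 36.67) − (65.752439 − 107.678) / 3.39 = −0.302 km.

−0.302 km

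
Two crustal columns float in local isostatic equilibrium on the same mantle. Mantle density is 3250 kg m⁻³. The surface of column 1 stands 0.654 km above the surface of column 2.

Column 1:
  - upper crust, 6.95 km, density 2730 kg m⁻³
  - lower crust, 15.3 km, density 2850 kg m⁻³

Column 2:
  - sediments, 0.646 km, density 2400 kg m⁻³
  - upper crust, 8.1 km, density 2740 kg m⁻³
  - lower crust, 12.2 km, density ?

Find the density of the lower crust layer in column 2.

3010 kg m⁻³

Take the compensation level at the base of the deeper column (depth z_c below the surface of column 1) and equate Σ ρ_i t_i down to z_c; mantle fills any gap and the z_c terms cancel.
Column 1: 6.95×2730 + 15.3×2850 + (z_c − 22.25)×3250
Column 2: 0.654×0 + 0.646×2400 + 8.1×2740 + 12.2×ρ + (z_c − 0.654 − 20.946)×3250
The z_c×3250 term appears on both sides and cancels. Collect the known terms of each column as K = Σ(ρt)_known − 3250 × (depth of known layers): K_1 = 62578.5 − 3250×22.25 = −9734; K_2 = 23744.4 − 3250×(0.654 + 20.946) = −46455.6.
Balance: K_1 = K_2 + 12.2×ρ, so ρ = (K_1 − K_2)/12.2 = 36721.6/12.2 = 3010 kg m⁻³.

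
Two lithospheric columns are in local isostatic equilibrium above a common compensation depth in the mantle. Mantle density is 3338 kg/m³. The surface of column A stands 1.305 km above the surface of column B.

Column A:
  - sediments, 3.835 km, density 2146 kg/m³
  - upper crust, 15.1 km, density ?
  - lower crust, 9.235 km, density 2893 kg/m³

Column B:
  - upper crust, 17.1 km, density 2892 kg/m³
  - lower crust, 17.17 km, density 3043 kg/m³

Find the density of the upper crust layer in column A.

2780 kg/m³

Take the compensation level at the base of the deeper column (depth z_c below the surface of column A) and equate Σ ρ_i t_i down to z_c; mantle fills any gap and the z_c terms cancel.
Column A: 3.835×2146 + 15.1×ρ + 9.235×2893 + (z_c − 28.17)×3338
Column B: 1.305×0 + 17.1×2892 + 17.17×3043 + (z_c − 1.305 − 34.27)×3338
The z_c×3338 term appears on both sides and cancels. Collect the known terms of each column as K = Σ(ρt)_known − 3338 × (depth of known layers): K_A = 34946.765 − 3338×28.17 = −59084.695; K_B = 101701.51 − 3338×(1.305 + 34.27) = −17047.84.
Balance: K_A + 15.1×ρ = K_B, so ρ = (K_B − K_A)/15.1 = 42036.9/15.1 = 2780 kg/m³.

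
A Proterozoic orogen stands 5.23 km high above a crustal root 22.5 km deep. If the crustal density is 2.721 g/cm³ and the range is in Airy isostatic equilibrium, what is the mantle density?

Airy balance: ρ_c h = (ρ_m − ρ_c) r → ρ_m = ρ_c (1 + h/r).
ρ_m = 2.721 × (1 + 5.23 km/22.5 km) = 3.35 g/cm³.

3.35 g/cm³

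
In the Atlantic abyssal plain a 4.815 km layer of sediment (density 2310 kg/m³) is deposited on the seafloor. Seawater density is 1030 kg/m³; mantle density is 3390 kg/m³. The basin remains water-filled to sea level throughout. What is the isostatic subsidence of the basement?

2.61 km

Submarine loading: the sediment displaces seawater, and the subsidence is in turn flooded, so s (ρ_m − ρ_w) = t (ρ_sed − ρ_w).
s = 4.815 km × (2310 − 1030) / (3390 − 1030) = 2.61 km.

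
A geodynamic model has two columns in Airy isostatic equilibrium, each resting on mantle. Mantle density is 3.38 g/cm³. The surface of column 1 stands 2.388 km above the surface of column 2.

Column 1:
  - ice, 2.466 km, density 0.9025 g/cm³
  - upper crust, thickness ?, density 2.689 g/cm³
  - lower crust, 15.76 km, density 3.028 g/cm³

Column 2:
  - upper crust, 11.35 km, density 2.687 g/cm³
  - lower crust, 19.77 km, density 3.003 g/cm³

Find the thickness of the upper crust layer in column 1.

17 km

Take the compensation level at the base of the deeper column (depth z_c below the surface of column 1) and equate Σ ρ_i t_i down to z_c; mantle fills any gap and the z_c terms cancel.
Column 1: 2.466×0.9025 + x×2.689 + 15.76×3.028 + (z_c − 18.226 − x)×3.38
Column 2: 2.388×0 + 11.35×2.687 + 19.77×3.003 + (z_c − 2.388 − 31.12)×3.38
The z_c×3.38 term appears on both sides and cancels. Collect the known terms of each column as K = Σ(ρt)_known − 3.38 × (depth of known layers): K_1 = 49.946845 − 3.38×18.226 = −11.657035; K_2 = 89.86676 − 3.38×(2.388 + 31.12) = −23.39028.
Balance: K_1 − x×(3.38 − 2.689) = K_2, so x = (K_1 − K_2)/(3.38 − 2.689) = 11.7332/0.691 = 17 km.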